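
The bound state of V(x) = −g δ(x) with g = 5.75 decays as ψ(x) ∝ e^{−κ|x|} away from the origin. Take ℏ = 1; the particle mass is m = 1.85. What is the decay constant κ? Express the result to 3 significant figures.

Integrate −(ℏ²/2m)ψ'' − gδ(x)ψ = Eψ from −ε to +ε: the ψ'' term gives ψ'(0⁺) − ψ'(0⁻) and the δ term gives −(2mg/ℏ²)ψ(0).
With ψ ∝ e^{−κ|x|} this yields −2κ = −2mg/ℏ², so κ = mg/ℏ² = 10.64.

κ = 10.6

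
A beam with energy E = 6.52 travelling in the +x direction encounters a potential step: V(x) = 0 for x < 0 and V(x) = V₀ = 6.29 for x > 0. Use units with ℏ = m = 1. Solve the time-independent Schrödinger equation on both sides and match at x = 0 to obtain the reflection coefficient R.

On each side the TISE gives plane waves with k = √(2m(E − V))/ℏ: k₁ = √(2·1·6.52) = 3.611, k₂ = √(2·1·0.23) = 0.6782.
Matching ψ and ψ′ at x = 0 gives r = (k₁ − k₂)/(k₁ + k₂), so R = r² = 0.4675 and T = 1 − R = 0.5325.

R = 0.468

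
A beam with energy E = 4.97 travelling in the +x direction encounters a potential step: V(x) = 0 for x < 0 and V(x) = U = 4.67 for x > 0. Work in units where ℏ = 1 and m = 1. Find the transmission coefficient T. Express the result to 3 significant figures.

The wavenumbers are k₁ = √(2mE)/ℏ = 3.153 on the left and k₂ = √(2m(E − U))/ℏ = 0.7746 on the right.
Matching ψ and ψ′ at x = 0 gives r = (k₁ − k₂)/(k₁ + k₂), so R = r² = 0.3667 and T = 1 − R = 0.6333.

T = 0.633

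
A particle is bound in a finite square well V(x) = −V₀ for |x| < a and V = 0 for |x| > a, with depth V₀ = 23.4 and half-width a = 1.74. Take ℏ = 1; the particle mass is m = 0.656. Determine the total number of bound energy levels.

N = 7

The dimensionless depth is z₀ = a√(2mV₀)/ℏ = 1.74 × √(30.70) = 9.641.
A new bound state (alternating even/odd) appears each time z₀ passes a multiple of π/2, so N = ⌊2z₀/π⌋ + 1 = ⌊6.138⌋ + 1 = 7.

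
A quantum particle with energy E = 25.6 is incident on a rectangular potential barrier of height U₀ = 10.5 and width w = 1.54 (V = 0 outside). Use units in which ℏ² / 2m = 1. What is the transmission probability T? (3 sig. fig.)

T = 0.994

E > U₀: inside the barrier k₂ = √(2m(E − U₀))/ℏ = 3.886, k₂w = 5.984.
T = [1 + U₀² sin²(k₂w) / (4E(E − U₀))]⁻¹ = 1/1.006 = 0.994.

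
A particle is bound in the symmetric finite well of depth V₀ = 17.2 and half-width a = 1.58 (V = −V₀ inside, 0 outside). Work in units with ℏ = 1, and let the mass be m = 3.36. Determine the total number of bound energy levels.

N = 11

Define the well-strength parameter z₀ = (a/ℏ)√(2mV₀) = 1.58 × √(2·3.36·17.2) = 16.99.
The even/odd transcendental equations gain one root per π/2 in z₀, giving N = 1 + ⌊2z₀/π⌋ = 1 + ⌊10.81⌋ = 11.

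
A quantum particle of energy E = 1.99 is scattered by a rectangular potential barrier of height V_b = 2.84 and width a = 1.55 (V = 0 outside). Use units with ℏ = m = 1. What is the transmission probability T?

T = 0.0575

E < V_b: inside the barrier ψ ∝ e^{±κx} with κ = √(2m(V_b − E))/ℏ = 1.304.
κa = 2.021, sinh(κa) = 3.706.
The exact tunnelling result is T⁻¹ = 1 + V_b² sinh²(κa) / [4E(V_b − E)] = 17.38, so T = 0.0575.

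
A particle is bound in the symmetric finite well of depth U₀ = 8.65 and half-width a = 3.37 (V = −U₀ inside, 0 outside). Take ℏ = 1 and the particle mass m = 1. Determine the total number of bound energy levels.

N = 9

Define the well-strength parameter z₀ = (a/ℏ)√(2mU₀) = 3.37 × √(2·1·8.65) = 14.02.
A new bound state (alternating even/odd) appears each time z₀ passes a multiple of π/2, so N = ⌊2z₀/π⌋ + 1 = ⌊8.923⌋ + 1 = 9.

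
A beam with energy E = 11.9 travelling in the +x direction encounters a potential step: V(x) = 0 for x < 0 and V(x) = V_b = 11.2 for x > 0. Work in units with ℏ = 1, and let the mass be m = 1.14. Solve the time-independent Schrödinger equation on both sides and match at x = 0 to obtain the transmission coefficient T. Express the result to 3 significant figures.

T = 0.628

The wavenumbers are k₁ = √(2mE)/ℏ = 5.209 on the left and k₂ = √(2m(E − V_b))/ℏ = 1.263 on the right.
Matching ψ and ψ′ at x = 0 gives r = (k₁ − k₂)/(k₁ + k₂), so R = r² = 0.3716 and T = 1 − R = 0.6284.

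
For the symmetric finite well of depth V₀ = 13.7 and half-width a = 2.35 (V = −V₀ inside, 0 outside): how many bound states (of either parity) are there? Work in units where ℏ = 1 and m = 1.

The dimensionless depth is z₀ = a√(2mV₀)/ℏ = 2.35 × √(27.40) = 12.30.
A new bound state (alternating even/odd) appears each time z₀ passes a multiple of π/2, so N = ⌊2z₀/π⌋ + 1 = ⌊7.831⌋ + 1 = 8.

N = 8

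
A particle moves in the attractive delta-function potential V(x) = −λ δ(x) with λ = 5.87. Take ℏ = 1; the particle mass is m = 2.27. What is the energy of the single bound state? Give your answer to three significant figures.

E = -39.1

For x ≠ 0 the bound state is ψ ∝ e^{−κ|x|}; integrating the TISE across the delta gives the cusp condition 2κ = 2mλ/ℏ², so κ = 13.32.
Then E = −ℏ²κ²/(2m) = −mλ²/(2ℏ²) = -39.11.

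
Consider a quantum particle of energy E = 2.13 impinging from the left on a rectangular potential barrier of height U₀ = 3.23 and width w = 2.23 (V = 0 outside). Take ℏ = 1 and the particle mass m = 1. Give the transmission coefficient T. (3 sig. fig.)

T = 0.00480

Since E < U₀ the interior solution is evanescent with decay constant κ = √(2m(U₀ − E))/ℏ = 1.483.
κw = 3.308, sinh(κw) = 13.64.
Matching ψ, ψ′ at both faces gives T = [1 + U₀² sinh²(κw) / (4E(U₀ − E))]⁻¹ = 1/208.2 = 0.00480.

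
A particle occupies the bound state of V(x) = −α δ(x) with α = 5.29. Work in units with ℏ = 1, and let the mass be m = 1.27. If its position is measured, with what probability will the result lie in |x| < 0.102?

P = 0.746

The normalised bound state is ψ = √κ e^{−κ|x|} with κ = mα/ℏ² = 6.718.
P(|x| < d) = ∫_{−d}^{d} κ e^{−2κ|x|} dx = 1 − e^{−2κd} = 1 − e^{−1.371} = 0.7460.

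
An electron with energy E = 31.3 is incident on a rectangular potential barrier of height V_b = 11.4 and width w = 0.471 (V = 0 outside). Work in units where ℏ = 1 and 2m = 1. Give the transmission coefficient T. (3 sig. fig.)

T = 0.963

Above the barrier the interior wavenumber is k₂ = √(2m(E − V_b))/ℏ = 4.461, giving phase k₂w = 2.101.
Matching at both interfaces gives T⁻¹ = 1 + V_b² sin²(k₂w) / [4E(E − V_b)] = 1.039, hence T = 0.963.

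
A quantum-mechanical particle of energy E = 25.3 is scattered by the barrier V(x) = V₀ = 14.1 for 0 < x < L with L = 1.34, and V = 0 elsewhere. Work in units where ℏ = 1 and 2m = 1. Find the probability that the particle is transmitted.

T = 0.857

E > V₀: inside the barrier k₂ = √(2m(E − V₀))/ℏ = 3.347, k₂L = 4.484.
T = [1 + V₀² sin²(k₂L) / (4E(E − V₀))]⁻¹ = 1/1.166 = 0.857.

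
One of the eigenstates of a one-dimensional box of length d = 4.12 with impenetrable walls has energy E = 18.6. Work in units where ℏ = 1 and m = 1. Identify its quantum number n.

n = 8

From E_n = n²π²ℏ²/(2md²) invert to n = √(2md²E)/(πℏ).
n = (4.12/π) × √(2 × 1 × 18.6) = 7.999 → n = 8.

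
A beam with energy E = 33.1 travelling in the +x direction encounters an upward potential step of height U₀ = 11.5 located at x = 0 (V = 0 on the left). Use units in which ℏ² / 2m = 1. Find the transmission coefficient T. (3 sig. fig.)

The wavenumbers are k₁ = √(2mE)/ℏ = 5.753 on the left and k₂ = √(2m(E − U₀))/ℏ = 4.648 on the right.
Continuity of ψ and ψ′ at the step yields the reflection amplitude r = (k₁ − k₂)/(k₁ + k₂) = 0.1063; thus R = |r|² = 0.01130, T = 0.9887.

T = 0.989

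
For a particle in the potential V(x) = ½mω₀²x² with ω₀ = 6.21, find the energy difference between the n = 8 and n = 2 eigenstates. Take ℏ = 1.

ΔE = 37.3

E_n = ℏω₀(n + ½), so ΔE = (8 − 2) ℏω₀ = 6 × 6.21 = 37.26.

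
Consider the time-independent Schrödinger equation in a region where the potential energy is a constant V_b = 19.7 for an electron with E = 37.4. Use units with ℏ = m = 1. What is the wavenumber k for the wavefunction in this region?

k = 5.95

With E > V_b the solution is oscillatory, ψ ∝ e^{±ikx} with k = √(2m(E − V_b))/ℏ.
k = √(2 × 1 × 17.7) = 5.950.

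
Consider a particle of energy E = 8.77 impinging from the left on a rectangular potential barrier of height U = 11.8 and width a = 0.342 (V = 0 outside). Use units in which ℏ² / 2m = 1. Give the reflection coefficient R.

R = 0.343

Since E < U the interior solution is evanescent with decay constant κ = √(2m(U − E))/ℏ = 1.741.
κa = 0.5953, sinh(κa) = 0.6311.
Matching ψ, ψ′ at both faces gives T = [1 + U² sinh²(κa) / (4E(U − E))]⁻¹ = 1/1.522 = 0.657.
R = 1 − T = 0.343.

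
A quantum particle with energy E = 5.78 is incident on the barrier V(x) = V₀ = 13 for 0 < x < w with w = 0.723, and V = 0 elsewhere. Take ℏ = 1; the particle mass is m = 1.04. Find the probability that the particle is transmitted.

T = 0.0145

Since E < V₀ the interior solution is evanescent with decay constant κ = √(2m(V₀ − E))/ℏ = 3.875.
κw = 2.802, sinh(κw) = 8.207.
Matching ψ, ψ′ at both faces gives T = [1 + V₀² sinh²(κw) / (4E(V₀ − E))]⁻¹ = 1/69.19 = 0.0145.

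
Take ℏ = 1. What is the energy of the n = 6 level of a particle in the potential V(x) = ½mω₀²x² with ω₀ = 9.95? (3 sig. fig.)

The oscillator eigenvalues are E_n = ℏω₀(n + ½), so E_6 = 9.95 × 6.5 = 64.68.

E = 64.7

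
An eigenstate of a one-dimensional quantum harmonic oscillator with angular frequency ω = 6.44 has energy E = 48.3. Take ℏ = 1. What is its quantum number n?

n = 7

Invert E_n = (n + ½)ℏω: n = E/ℏω − ½ = 7.000, so n = 7.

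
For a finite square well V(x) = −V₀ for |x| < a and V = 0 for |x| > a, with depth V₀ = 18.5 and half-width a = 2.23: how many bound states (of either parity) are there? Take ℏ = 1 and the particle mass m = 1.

Define the well-strength parameter z₀ = (a/ℏ)√(2mV₀) = 2.23 × √(2·1·18.5) = 13.56.
The even/odd transcendental equations gain one root per π/2 in z₀, giving N = 1 + ⌊2z₀/π⌋ = 1 + ⌊8.635⌋ = 9.

N = 9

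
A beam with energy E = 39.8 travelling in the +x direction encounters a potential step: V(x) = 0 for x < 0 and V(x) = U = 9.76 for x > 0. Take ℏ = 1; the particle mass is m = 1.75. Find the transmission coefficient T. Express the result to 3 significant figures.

T = 0.995

The wavenumbers are k₁ = √(2mE)/ℏ = 11.80 on the left and k₂ = √(2m(E − U))/ℏ = 10.25 on the right.
Continuity of ψ and ψ′ at the step yields the reflection amplitude r = (k₁ − k₂)/(k₁ + k₂) = 0.07022; thus R = |r|² = 0.004931, T = 0.9951.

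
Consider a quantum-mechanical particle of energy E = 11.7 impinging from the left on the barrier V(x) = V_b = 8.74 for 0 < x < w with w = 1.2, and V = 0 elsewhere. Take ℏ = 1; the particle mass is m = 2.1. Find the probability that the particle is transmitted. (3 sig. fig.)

Above the barrier the interior wavenumber is k₂ = √(2m(E − V_b))/ℏ = 3.526, giving phase k₂w = 4.231.
T = [1 + V_b² sin²(k₂w) / (4E(E − V_b))]⁻¹ = 1/1.433 = 0.698.

T = 0.698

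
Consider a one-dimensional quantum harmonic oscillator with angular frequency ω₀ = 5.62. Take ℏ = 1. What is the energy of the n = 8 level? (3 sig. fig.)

The oscillator eigenvalues are E_n = ℏω₀(n + ½), so E_8 = 5.62 × 8.5 = 47.77.

E = 47.8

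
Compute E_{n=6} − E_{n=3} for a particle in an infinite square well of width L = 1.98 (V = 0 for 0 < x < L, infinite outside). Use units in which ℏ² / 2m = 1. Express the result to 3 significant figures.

ΔE = 68.0

E_n = n²π²ℏ²/(2mL²), so ΔE = (6² − 3²) π²ℏ²/(2mL²).
ΔE = 27 × π² / (2 × 0.5 × 1.98²) = 67.97.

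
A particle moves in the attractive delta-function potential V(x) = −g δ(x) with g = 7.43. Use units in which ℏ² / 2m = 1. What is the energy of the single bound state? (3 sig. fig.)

For x ≠ 0 the bound state is ψ ∝ e^{−κ|x|}; integrating the TISE across the delta gives the cusp condition 2κ = 2mg/ℏ², so κ = 3.715.
Then E = −ℏ²κ²/(2m) = −mg²/(2ℏ²) = -13.80.

E = -13.8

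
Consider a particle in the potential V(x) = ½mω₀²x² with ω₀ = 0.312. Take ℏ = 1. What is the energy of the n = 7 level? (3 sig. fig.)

Using E_n = (n + ½)ℏω₀: E_7 = 7.5 × 0.312 = 2.340.

E = 2.34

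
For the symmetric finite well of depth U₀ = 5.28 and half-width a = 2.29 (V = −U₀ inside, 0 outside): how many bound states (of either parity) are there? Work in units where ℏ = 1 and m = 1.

N = 5

The dimensionless depth is z₀ = a√(2mU₀)/ℏ = 2.29 × √(10.56) = 7.442.
A new bound state (alternating even/odd) appears each time z₀ passes a multiple of π/2, so N = ⌊2z₀/π⌋ + 1 = ⌊4.737⌋ + 1 = 5.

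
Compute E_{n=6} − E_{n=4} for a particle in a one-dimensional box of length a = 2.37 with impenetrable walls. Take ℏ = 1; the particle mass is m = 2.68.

E_n = n²π²ℏ²/(2ma²), so ΔE = (6² − 4²) π²ℏ²/(2ma²).
ΔE = 20 × π² / (2 × 2.68 × 2.37²) = 6.556.

ΔE = 6.56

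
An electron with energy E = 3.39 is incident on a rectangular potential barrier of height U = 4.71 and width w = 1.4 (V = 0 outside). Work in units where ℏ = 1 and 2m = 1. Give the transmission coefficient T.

T = 0.123

Since E < U the interior solution is evanescent with decay constant κ = √(2m(U − E))/ℏ = 1.149.
κw = 1.608, sinh(κw) = 2.398.
Matching ψ, ψ′ at both faces gives T = [1 + U² sinh²(κw) / (4E(U − E))]⁻¹ = 1/8.124 = 0.123.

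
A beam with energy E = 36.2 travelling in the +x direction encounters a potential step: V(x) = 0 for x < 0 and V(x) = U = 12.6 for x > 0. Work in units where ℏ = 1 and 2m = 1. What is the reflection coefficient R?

R = 0.0114

On each side the TISE gives plane waves with k = √(2m(E − V))/ℏ: k₁ = √(2·½·36.2) = 6.017, k₂ = √(2·½·23.6) = 4.858.
Matching ψ and ψ′ at x = 0 gives r = (k₁ − k₂)/(k₁ + k₂), so R = r² = 0.01135 and T = 1 − R = 0.9886.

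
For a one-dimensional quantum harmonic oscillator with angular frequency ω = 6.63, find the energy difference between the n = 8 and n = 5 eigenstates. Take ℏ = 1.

E_n = ℏω(n + ½), so ΔE = (8 − 5) ℏω = 3 × 6.63 = 19.89.

ΔE = 19.9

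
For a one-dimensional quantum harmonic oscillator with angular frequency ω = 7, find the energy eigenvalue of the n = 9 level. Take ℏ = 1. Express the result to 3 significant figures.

E = 66.5

Using E_n = (n + ½)ℏω: E_9 = 9.5 × 7 = 66.50.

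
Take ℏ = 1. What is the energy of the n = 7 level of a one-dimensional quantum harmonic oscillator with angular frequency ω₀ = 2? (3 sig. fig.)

E = 15.0

Using E_n = (n + ½)ℏω₀: E_7 = 7.5 × 2 = 15.00.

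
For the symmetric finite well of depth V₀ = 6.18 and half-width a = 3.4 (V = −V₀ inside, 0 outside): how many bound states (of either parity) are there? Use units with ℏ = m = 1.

N = 8

Define the well-strength parameter z₀ = (a/ℏ)√(2mV₀) = 3.4 × √(2·1·6.18) = 11.95.
The even/odd transcendental equations gain one root per π/2 in z₀, giving N = 1 + ⌊2z₀/π⌋ = 1 + ⌊7.610⌋ = 8.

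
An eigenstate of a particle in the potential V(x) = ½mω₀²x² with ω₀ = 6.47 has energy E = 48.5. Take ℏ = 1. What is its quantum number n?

Invert E_n = (n + ½)ℏω₀: n = E/ℏω₀ − ½ = 6.996, so n = 7.

n = 7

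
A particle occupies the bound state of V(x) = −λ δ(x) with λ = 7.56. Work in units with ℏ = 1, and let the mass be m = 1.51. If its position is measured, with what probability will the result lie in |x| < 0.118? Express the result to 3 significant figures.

P = 0.932

The normalised bound state is ψ = √κ e^{−κ|x|} with κ = mλ/ℏ² = 11.42.
P(|x| < d) = ∫_{−d}^{d} κ e^{−2κ|x|} dx = 1 − e^{−2κd} = 1 − e^{−2.694} = 0.9324.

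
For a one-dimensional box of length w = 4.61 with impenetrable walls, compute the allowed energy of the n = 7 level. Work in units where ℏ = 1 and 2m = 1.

The infinite-well eigenfunctions ψ_n = √(2/w) sin(nπx/w) vanish at both walls, giving E_n = n²π²ℏ²/(2mw²).
E_7 = 7² × π² / (2 × 0.5 × 4.61²) = 22.76.

E = 22.8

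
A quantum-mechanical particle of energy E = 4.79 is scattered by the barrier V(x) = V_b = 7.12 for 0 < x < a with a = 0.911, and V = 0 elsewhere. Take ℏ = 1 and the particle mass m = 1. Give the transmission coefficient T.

E < V_b: inside the barrier ψ ∝ e^{±κx} with κ = √(2m(V_b − E))/ℏ = 2.159.
κa = 1.967, sinh(κa) = 3.503.
Matching ψ, ψ′ at both faces gives T = [1 + V_b² sinh²(κa) / (4E(V_b − E))]⁻¹ = 1/14.94 = 0.0670.

T = 0.0670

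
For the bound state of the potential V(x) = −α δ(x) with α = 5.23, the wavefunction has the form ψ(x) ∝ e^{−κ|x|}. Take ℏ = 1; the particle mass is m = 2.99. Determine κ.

κ = 15.6

Integrate −(ℏ²/2m)ψ'' − αδ(x)ψ = Eψ from −ε to +ε: the ψ'' term gives ψ'(0⁺) − ψ'(0⁻) and the δ term gives −(2mα/ℏ²)ψ(0).
With ψ ∝ e^{−κ|x|} this yields −2κ = −2mα/ℏ², so κ = mα/ℏ² = 15.64.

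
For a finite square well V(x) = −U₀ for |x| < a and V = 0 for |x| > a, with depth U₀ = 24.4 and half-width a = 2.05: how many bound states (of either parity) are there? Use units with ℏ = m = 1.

Define the well-strength parameter z₀ = (a/ℏ)√(2mU₀) = 2.05 × √(2·1·24.4) = 14.32.
A new bound state (alternating even/odd) appears each time z₀ passes a multiple of π/2, so N = ⌊2z₀/π⌋ + 1 = ⌊9.117⌋ + 1 = 10.

N = 10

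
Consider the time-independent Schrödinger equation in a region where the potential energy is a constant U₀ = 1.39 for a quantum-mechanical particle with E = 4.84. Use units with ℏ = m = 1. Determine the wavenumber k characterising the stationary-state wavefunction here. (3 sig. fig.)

With E > U₀ the solution is oscillatory, ψ ∝ e^{±ikx} with k = √(2m(E − U₀))/ℏ.
k = √(2 × 1 × 3.45) = 2.627.

k = 2.63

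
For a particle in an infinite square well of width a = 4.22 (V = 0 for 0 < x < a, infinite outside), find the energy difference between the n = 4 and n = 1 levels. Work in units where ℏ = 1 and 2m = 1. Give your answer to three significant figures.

E_n = n²π²ℏ²/(2ma²), so ΔE = (4² − 1²) π²ℏ²/(2ma²).
ΔE = 15 × π² / (2 × 0.5 × 4.22²) = 8.313.

ΔE = 8.31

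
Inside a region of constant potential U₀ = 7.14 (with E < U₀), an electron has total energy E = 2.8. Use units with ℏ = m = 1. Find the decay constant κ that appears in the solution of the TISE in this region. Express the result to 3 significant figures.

κ = 2.95

Since E < U₀ the TISE in this region is ψ'' = κ²ψ with κ = √(2m(U₀ − E))/ℏ.
κ = √(2 × 1 × 4.34) = 2.946.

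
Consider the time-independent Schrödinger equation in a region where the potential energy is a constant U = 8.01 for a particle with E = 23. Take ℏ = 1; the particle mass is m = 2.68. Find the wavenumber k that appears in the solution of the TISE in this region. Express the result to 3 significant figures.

With E > U the solution is oscillatory, ψ ∝ e^{±ikx} with k = √(2m(E − U))/ℏ.
k = √(2 × 2.68 × 14.99) = 8.964.

k = 8.96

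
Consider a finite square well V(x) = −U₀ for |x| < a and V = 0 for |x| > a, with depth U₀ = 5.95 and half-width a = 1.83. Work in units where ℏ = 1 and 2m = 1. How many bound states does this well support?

N = 3

Define the well-strength parameter z₀ = (a/ℏ)√(2mU₀) = 1.83 × √(2·0.5·5.95) = 4.464.
A new bound state (alternating even/odd) appears each time z₀ passes a multiple of π/2, so N = ⌊2z₀/π⌋ + 1 = ⌊2.842⌋ + 1 = 3.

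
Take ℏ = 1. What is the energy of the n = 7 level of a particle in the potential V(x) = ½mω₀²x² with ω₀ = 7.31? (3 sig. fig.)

E = 54.8

The oscillator eigenvalues are E_n = ℏω₀(n + ½), so E_7 = 7.31 × 7.5 = 54.83.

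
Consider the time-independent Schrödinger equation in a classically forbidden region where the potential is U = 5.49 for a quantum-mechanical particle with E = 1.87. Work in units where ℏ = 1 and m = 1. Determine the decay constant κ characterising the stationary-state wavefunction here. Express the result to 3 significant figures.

κ = 2.69

Since E < U the TISE in this region is ψ'' = κ²ψ with κ = √(2m(U − E))/ℏ.
κ = √(2 × 1 × 3.62) = 2.691.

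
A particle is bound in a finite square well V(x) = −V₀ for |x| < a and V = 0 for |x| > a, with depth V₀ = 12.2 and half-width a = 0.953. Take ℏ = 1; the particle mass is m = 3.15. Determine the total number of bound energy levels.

N = 6

The dimensionless depth is z₀ = a√(2mV₀)/ℏ = 0.953 × √(76.86) = 8.355.
A new bound state (alternating even/odd) appears each time z₀ passes a multiple of π/2, so N = ⌊2z₀/π⌋ + 1 = ⌊5.319⌋ + 1 = 6.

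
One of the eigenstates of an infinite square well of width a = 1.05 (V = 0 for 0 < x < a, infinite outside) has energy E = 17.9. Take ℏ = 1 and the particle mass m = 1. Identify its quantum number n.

From E_n = n²π²ℏ²/(2ma²) invert to n = √(2ma²E)/(πℏ).
n = (1.05/π) × √(2 × 1 × 17.9) = 2.000 → n = 2.

n = 2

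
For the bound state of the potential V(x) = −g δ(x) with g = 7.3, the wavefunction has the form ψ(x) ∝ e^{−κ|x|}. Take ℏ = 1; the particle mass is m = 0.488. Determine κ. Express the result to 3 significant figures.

Integrate −(ℏ²/2m)ψ'' − gδ(x)ψ = Eψ from −ε to +ε: the ψ'' term gives ψ'(0⁺) − ψ'(0⁻) and the δ term gives −(2mg/ℏ²)ψ(0).
With ψ ∝ e^{−κ|x|} this yields −2κ = −2mg/ℏ², so κ = mg/ℏ² = 3.562.

κ = 3.56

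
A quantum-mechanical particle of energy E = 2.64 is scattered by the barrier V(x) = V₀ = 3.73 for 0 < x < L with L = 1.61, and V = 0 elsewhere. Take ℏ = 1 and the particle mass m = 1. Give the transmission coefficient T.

Since E < V₀ the interior solution is evanescent with decay constant κ = √(2m(V₀ − E))/ℏ = 1.476.
κL = 2.377, sinh(κL) = 5.341.
The exact tunnelling result is T⁻¹ = 1 + V₀² sinh²(κL) / [4E(V₀ − E)] = 35.48, so T = 0.0282.

T = 0.0282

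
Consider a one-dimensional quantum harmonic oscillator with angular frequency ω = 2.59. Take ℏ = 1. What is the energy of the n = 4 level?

E = 11.7

The oscillator eigenvalues are E_n = ℏω(n + ½), so E_4 = 2.59 × 4.5 = 11.66.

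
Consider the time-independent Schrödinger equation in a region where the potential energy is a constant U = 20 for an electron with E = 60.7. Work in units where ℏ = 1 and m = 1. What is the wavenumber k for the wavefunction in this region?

With E > U the solution is oscillatory, ψ ∝ e^{±ikx} with k = √(2m(E − U))/ℏ.
k = √(2 × 1 × 40.7) = 9.022.

k = 9.02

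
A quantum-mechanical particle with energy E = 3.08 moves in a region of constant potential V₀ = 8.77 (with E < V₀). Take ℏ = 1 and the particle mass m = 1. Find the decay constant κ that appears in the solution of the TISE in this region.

κ = 3.37

Since E < V₀ the TISE in this region is ψ'' = κ²ψ with κ = √(2m(V₀ − E))/ℏ.
κ = √(2 × 1 × 5.69) = 3.373.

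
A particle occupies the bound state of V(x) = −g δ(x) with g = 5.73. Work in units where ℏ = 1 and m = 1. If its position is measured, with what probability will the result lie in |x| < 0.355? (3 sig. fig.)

P = 0.983

The normalised bound state is ψ = √κ e^{−κ|x|} with κ = mg/ℏ² = 5.730.
P(|x| < d) = ∫_{−d}^{d} κ e^{−2κ|x|} dx = 1 − e^{−2κd} = 1 − e^{−4.068} = 0.9829.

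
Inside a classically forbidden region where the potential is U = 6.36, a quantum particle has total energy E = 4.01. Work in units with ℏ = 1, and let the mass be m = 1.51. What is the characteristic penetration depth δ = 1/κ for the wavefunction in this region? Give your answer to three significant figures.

Since E < U the TISE in this region is ψ'' = κ²ψ with κ = √(2m(U − E))/ℏ.
κ = √(2 × 1.51 × 2.35) = 2.664. The penetration depth is δ = 1/κ = 0.375.

δ = 0.375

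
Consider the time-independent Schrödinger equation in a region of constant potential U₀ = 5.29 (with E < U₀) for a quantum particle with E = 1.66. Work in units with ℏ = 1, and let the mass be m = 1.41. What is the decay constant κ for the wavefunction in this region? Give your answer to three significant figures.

Since E < U₀ the TISE in this region is ψ'' = κ²ψ with κ = √(2m(U₀ − E))/ℏ.
κ = √(2 × 1.41 × 3.63) = 3.199.

κ = 3.20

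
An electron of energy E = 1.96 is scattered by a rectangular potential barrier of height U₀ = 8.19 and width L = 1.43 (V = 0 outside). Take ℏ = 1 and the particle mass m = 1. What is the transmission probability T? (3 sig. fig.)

Since E < U₀ the interior solution is evanescent with decay constant κ = √(2m(U₀ − E))/ℏ = 3.530.
κL = 5.048, sinh(κL) = 77.83.
Matching ψ, ψ′ at both faces gives T = [1 + U₀² sinh²(κL) / (4E(U₀ − E))]⁻¹ = 1/8320 = 0.000120.

T = 0.000120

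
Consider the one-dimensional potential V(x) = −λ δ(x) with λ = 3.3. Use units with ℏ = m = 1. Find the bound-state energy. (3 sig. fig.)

E = -5.45

The bound state is ψ(x) = √κ e^{−κ|x|}. The derivative jump ψ'(0⁺) − ψ'(0⁻) = −(2mλ/ℏ²)ψ(0) fixes κ = mλ/ℏ² = 3.300.
Then E = −ℏ²κ²/(2m) = −mλ²/(2ℏ²) = -5.445.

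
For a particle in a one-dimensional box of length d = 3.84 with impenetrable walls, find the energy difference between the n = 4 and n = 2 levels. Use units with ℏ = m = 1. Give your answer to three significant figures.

ΔE = 4.02

E_n = n²π²ℏ²/(2md²), so ΔE = (4² − 2²) π²ℏ²/(2md²).
ΔE = 12 × π² / (2 × 1 × 3.84²) = 4.016.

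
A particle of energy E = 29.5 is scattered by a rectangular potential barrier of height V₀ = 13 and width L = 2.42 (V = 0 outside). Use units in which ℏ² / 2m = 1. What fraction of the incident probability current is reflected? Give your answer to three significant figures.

R = 0.0133

Above the barrier the interior wavenumber is k₂ = √(2m(E − V₀))/ℏ = 4.062, giving phase k₂L = 9.830.
T = [1 + V₀² sin²(k₂L) / (4E(E − V₀))]⁻¹ = 1/1.013 = 0.987.
R = 1 − T = 0.0133.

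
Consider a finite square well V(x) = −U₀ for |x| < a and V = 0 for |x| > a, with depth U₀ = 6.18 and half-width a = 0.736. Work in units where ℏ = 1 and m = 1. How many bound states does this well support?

Define the well-strength parameter z₀ = (a/ℏ)√(2mU₀) = 0.736 × √(2·1·6.18) = 2.588.
A new bound state (alternating even/odd) appears each time z₀ passes a multiple of π/2, so N = ⌊2z₀/π⌋ + 1 = ⌊1.647⌋ + 1 = 2.

N = 2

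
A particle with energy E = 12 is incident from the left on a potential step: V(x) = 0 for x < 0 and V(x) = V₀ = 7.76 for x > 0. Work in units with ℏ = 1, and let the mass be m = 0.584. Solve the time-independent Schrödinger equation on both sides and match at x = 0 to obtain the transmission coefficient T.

The wavenumbers are k₁ = √(2mE)/ℏ = 3.744 on the left and k₂ = √(2m(E − V₀))/ℏ = 2.225 on the right.
Continuity of ψ and ψ′ at the step yields the reflection amplitude r = (k₁ − k₂)/(k₁ + k₂) = 0.2544; thus R = |r|² = 0.06471, T = 0.9353.

T = 0.935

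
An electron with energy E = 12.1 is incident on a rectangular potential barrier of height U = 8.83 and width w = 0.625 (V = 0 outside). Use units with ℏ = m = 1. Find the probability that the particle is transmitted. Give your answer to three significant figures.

T = 0.670

Above the barrier the interior wavenumber is k₂ = √(2m(E − U))/ℏ = 2.557, giving phase k₂w = 1.598.
Matching at both interfaces gives T⁻¹ = 1 + U² sin²(k₂w) / [4E(E − U)] = 1.492, hence T = 0.670.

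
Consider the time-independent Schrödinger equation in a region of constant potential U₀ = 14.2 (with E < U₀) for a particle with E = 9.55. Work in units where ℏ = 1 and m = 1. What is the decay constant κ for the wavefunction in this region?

Since E < U₀ the TISE in this region is ψ'' = κ²ψ with κ = √(2m(U₀ − E))/ℏ.
κ = √(2 × 1 × 4.65) = 3.050.

κ = 3.05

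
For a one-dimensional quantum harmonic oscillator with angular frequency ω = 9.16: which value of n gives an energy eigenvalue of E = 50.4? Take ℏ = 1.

n = 5

E_n = ℏω(n + ½) ⇒ n = E/(ℏω) − ½ = 50.4/9.16 − 0.5 = 5.002 → n = 5.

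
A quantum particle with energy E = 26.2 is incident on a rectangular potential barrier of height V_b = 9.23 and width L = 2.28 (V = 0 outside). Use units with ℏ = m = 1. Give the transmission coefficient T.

T = 0.980

E > V_b: inside the barrier k₂ = √(2m(E − V_b))/ℏ = 5.826, k₂L = 13.28.
Matching at both interfaces gives T⁻¹ = 1 + V_b² sin²(k₂L) / [4E(E − V_b)] = 1.021, hence T = 0.980.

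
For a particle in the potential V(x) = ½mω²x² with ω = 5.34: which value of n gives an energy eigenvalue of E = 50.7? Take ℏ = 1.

E_n = ℏω(n + ½) ⇒ n = E/(ℏω) − ½ = 50.7/5.34 − 0.5 = 8.994 → n = 9.

n = 9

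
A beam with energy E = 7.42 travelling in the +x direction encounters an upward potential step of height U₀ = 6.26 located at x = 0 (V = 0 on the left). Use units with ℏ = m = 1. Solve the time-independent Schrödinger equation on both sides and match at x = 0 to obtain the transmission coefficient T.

On each side the TISE gives plane waves with k = √(2m(E − V))/ℏ: k₁ = √(2·1·7.42) = 3.852, k₂ = √(2·1·1.16) = 1.523.
Matching ψ and ψ′ at x = 0 gives r = (k₁ − k₂)/(k₁ + k₂), so R = r² = 0.1877 and T = 1 − R = 0.8123.

T = 0.812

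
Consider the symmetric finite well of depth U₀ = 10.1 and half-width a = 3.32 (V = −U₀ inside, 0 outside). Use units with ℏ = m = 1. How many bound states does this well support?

N = 10

Define the well-strength parameter z₀ = (a/ℏ)√(2mU₀) = 3.32 × √(2·1·10.1) = 14.92.
The even/odd transcendental equations gain one root per π/2 in z₀, giving N = 1 + ⌊2z₀/π⌋ = 1 + ⌊9.499⌋ = 10.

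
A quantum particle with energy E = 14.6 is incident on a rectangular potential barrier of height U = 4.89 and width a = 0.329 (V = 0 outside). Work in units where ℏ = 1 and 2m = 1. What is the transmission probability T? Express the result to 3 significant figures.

Above the barrier the interior wavenumber is k₂ = √(2m(E − U))/ℏ = 3.116, giving phase k₂a = 1.025.
T = [1 + U² sin²(k₂a) / (4E(E − U))]⁻¹ = 1/1.031 = 0.970.

T = 0.970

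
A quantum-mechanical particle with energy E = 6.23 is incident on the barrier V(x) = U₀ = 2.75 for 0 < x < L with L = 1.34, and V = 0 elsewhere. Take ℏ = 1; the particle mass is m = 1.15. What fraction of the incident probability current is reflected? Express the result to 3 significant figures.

Above the barrier the interior wavenumber is k₂ = √(2m(E − U₀))/ℏ = 2.829, giving phase k₂L = 3.791.
T = [1 + U₀² sin²(k₂L) / (4E(E − U₀))]⁻¹ = 1/1.032 = 0.969.
R = 1 − T = 0.0309.

R = 0.0309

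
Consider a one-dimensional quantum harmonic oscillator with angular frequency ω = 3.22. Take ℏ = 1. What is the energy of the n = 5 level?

E = 17.7

Using E_n = (n + ½)ℏω: E_5 = 5.5 × 3.22 = 17.71.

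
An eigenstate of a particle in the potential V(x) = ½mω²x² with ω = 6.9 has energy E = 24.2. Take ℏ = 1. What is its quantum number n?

n = 3

E_n = ℏω(n + ½) ⇒ n = E/(ℏω) − ½ = 24.2/6.9 − 0.5 = 3.007 → n = 3.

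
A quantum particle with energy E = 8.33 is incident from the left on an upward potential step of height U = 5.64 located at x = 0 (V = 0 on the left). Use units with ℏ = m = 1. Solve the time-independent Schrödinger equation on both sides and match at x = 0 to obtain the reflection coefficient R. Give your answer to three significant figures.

The wavenumbers are k₁ = √(2mE)/ℏ = 4.082 on the left and k₂ = √(2m(E − U))/ℏ = 2.319 on the right.
Continuity of ψ and ψ′ at the step yields the reflection amplitude r = (k₁ − k₂)/(k₁ + k₂) = 0.2753; thus R = |r|² = 0.07579, T = 0.9242.

R = 0.0758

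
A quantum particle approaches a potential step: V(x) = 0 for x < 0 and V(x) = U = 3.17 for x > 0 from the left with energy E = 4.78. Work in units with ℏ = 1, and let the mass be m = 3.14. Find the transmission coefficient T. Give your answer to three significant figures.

The wavenumbers are k₁ = √(2mE)/ℏ = 5.479 on the left and k₂ = √(2m(E − U))/ℏ = 3.180 on the right.
Matching ψ and ψ′ at x = 0 gives r = (k₁ − k₂)/(k₁ + k₂), so R = r² = 0.07051 and T = 1 − R = 0.9295.

T = 0.929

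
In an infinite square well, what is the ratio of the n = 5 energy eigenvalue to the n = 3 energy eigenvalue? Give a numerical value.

E_n = n²π²ℏ²/(2mL²) so the ratio is n₂²/n₁² = 25/9 = 2.77778.

2.77778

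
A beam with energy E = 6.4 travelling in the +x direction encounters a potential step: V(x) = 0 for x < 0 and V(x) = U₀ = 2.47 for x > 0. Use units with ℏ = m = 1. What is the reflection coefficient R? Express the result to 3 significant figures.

On each side the TISE gives plane waves with k = √(2m(E − V))/ℏ: k₁ = √(2·1·6.4) = 3.578, k₂ = √(2·1·3.93) = 2.804.
Matching ψ and ψ′ at x = 0 gives r = (k₁ − k₂)/(k₁ + k₂), so R = r² = 0.01472 and T = 1 − R = 0.9853.

R = 0.0147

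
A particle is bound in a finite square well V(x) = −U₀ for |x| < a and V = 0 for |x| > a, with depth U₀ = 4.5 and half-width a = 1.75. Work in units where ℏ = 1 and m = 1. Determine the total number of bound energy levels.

N = 4

Define the well-strength parameter z₀ = (a/ℏ)√(2mU₀) = 1.75 × √(2·1·4.5) = 5.250.
The even/odd transcendental equations gain one root per π/2 in z₀, giving N = 1 + ⌊2z₀/π⌋ = 1 + ⌊3.342⌋ = 4.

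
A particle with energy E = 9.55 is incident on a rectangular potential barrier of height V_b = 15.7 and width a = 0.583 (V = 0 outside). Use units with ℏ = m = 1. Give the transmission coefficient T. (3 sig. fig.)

T = 0.0620

Since E < V_b the interior solution is evanescent with decay constant κ = √(2m(V_b − E))/ℏ = 3.507.
κa = 2.045, sinh(κa) = 3.799.
Matching ψ, ψ′ at both faces gives T = [1 + V_b² sinh²(κa) / (4E(V_b − E))]⁻¹ = 1/16.14 = 0.0620.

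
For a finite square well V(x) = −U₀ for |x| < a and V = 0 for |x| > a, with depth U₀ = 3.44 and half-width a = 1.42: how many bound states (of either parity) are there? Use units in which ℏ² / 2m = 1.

N = 2

Define the well-strength parameter z₀ = (a/ℏ)√(2mU₀) = 1.42 × √(2·0.5·3.44) = 2.634.
A new bound state (alternating even/odd) appears each time z₀ passes a multiple of π/2, so N = ⌊2z₀/π⌋ + 1 = ⌊1.677⌋ + 1 = 2.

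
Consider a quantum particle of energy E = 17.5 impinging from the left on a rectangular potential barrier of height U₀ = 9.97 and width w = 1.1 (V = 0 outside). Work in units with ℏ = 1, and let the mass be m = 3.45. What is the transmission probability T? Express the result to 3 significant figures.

E > U₀: inside the barrier k₂ = √(2m(E − U₀))/ℏ = 7.208, k₂w = 7.929.
T = [1 + U₀² sin²(k₂w) / (4E(E − U₀))]⁻¹ = 1/1.188 = 0.842.

T = 0.842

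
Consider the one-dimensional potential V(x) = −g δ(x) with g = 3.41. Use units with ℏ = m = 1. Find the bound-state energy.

E = -5.81

The bound state is ψ(x) = √κ e^{−κ|x|}. The derivative jump ψ'(0⁺) − ψ'(0⁻) = −(2mg/ℏ²)ψ(0) fixes κ = mg/ℏ² = 3.410.
Then E = −ℏ²κ²/(2m) = −mg²/(2ℏ²) = -5.814.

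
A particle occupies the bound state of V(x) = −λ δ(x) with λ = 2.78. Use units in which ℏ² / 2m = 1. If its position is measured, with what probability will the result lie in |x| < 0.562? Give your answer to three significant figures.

P = 0.790

The normalised bound state is ψ = √κ e^{−κ|x|} with κ = mλ/ℏ² = 1.390.
P(|x| < d) = ∫_{−d}^{d} κ e^{−2κ|x|} dx = 1 − e^{−2κd} = 1 − e^{−1.562} = 0.7904.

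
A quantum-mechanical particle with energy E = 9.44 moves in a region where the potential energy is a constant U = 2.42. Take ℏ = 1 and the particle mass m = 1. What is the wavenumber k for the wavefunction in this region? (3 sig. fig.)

With E > U the solution is oscillatory, ψ ∝ e^{±ikx} with k = √(2m(E − U))/ℏ.
k = √(2 × 1 × 7.02) = 3.747.

k = 3.75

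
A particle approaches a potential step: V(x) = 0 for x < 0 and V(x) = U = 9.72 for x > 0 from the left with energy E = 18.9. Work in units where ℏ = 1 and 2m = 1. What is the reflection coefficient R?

R = 0.0319

On each side the TISE gives plane waves with k = √(2m(E − V))/ℏ: k₁ = √(2·½·18.9) = 4.347, k₂ = √(2·½·9.18) = 3.030.
Matching ψ and ψ′ at x = 0 gives r = (k₁ − k₂)/(k₁ + k₂), so R = r² = 0.03190 and T = 1 − R = 0.9681.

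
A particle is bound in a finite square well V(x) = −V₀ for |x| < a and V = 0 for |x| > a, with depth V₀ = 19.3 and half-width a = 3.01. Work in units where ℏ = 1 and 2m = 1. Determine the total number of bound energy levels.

The dimensionless depth is z₀ = a√(2mV₀)/ℏ = 3.01 × √(19.30) = 13.22.
A new bound state (alternating even/odd) appears each time z₀ passes a multiple of π/2, so N = ⌊2z₀/π⌋ + 1 = ⌊8.418⌋ + 1 = 9.

N = 9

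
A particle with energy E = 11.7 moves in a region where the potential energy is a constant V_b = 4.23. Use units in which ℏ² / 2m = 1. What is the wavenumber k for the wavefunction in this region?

With E > V_b the solution is oscillatory, ψ ∝ e^{±ikx} with k = √(2m(E − V_b))/ℏ.
k = √(2 × 0.5 × 7.47) = 2.733.

k = 2.73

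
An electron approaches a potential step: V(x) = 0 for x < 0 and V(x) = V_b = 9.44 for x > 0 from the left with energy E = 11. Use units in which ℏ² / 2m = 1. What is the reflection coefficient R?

R = 0.205

On each side the TISE gives plane waves with k = √(2m(E − V))/ℏ: k₁ = √(2·½·11) = 3.317, k₂ = √(2·½·1.56) = 1.249.
Continuity of ψ and ψ′ at the step yields the reflection amplitude r = (k₁ − k₂)/(k₁ + k₂) = 0.4529; thus R = |r|² = 0.2051, T = 0.7949.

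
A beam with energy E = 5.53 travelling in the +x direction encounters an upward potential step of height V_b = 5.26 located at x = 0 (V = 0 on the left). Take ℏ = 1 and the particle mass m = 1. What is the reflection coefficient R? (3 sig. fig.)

The wavenumbers are k₁ = √(2mE)/ℏ = 3.326 on the left and k₂ = √(2m(E − V_b))/ℏ = 0.7348 on the right.
Matching ψ and ψ′ at x = 0 gives r = (k₁ − k₂)/(k₁ + k₂), so R = r² = 0.4071 and T = 1 − R = 0.5929.

R = 0.407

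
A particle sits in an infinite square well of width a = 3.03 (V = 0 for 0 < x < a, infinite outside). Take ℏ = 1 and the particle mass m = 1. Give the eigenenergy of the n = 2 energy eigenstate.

E = 2.15

The infinite-well eigenfunctions ψ_n = √(2/a) sin(nπx/a) vanish at both walls, giving E_n = n²π²ℏ²/(2ma²).
E_2 = 2² × π² / (2 × 1 × 3.03²) = 2.150.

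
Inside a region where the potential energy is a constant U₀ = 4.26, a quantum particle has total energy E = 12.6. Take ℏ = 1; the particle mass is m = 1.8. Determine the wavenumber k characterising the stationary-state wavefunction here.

k = 5.48

With E > U₀ the solution is oscillatory, ψ ∝ e^{±ikx} with k = √(2m(E − U₀))/ℏ.
k = √(2 × 1.8 × 8.34) = 5.479.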